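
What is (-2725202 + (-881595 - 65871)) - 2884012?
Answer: -6556680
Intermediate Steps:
(-2725202 + (-881595 - 65871)) - 2884012 = (-2725202 - 947466) - 2884012 = -3672668 - 2884012 = -6556680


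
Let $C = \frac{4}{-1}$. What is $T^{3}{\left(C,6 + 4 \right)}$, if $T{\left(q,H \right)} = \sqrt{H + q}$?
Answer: $6 \sqrt{6} \approx 14.697$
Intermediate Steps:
$C = -4$ ($C = 4 \left(-1\right) = -4$)
$T^{3}{\left(C,6 + 4 \right)} = \left(\sqrt{\left(6 + 4\right) - 4}\right)^{3} = \left(\sqrt{10 - 4}\right)^{3} = \left(\sqrt{6}\right)^{3} = 6 \sqrt{6}$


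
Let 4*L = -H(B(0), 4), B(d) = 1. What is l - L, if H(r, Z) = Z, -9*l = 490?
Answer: -481/9 ≈ -53.444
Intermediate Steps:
l = -490/9 (l = -⅑*490 = -490/9 ≈ -54.444)
L = -1 (L = (-1*4)/4 = (¼)*(-4) = -1)
l - L = -490/9 - 1*(-1) = -490/9 + 1 = -481/9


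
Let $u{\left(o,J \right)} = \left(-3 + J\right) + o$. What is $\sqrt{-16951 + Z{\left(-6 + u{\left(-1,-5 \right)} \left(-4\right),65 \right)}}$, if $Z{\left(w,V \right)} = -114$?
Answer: $i \sqrt{17065} \approx 130.63 i$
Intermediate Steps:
$u{\left(o,J \right)} = -3 + J + o$
$\sqrt{-16951 + Z{\left(-6 + u{\left(-1,-5 \right)} \left(-4\right),65 \right)}} = \sqrt{-16951 - 114} = \sqrt{-17065} = i \sqrt{17065}$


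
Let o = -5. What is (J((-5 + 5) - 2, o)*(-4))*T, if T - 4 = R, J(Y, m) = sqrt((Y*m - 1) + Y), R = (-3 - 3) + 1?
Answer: 4*sqrt(7) ≈ 10.583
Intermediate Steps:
R = -5 (R = -6 + 1 = -5)
J(Y, m) = sqrt(-1 + Y + Y*m) (J(Y, m) = sqrt((-1 + Y*m) + Y) = sqrt(-1 + Y + Y*m))
T = -1 (T = 4 - 5 = -1)
(J((-5 + 5) - 2, o)*(-4))*T = (sqrt(-1 + ((-5 + 5) - 2) + ((-5 + 5) - 2)*(-5))*(-4))*(-1) = (sqrt(-1 + (0 - 2) + (0 - 2)*(-5))*(-4))*(-1) = (sqrt(-1 - 2 - 2*(-5))*(-4))*(-1) = (sqrt(-1 - 2 + 10)*(-4))*(-1) = (sqrt(7)*(-4))*(-1) = -4*sqrt(7)*(-1) = 4*sqrt(7)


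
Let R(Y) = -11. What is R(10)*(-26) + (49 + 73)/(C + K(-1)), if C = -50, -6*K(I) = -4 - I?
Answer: 28070/99 ≈ 283.54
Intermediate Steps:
K(I) = 2/3 + I/6 (K(I) = -(-4 - I)/6 = 2/3 + I/6)
R(10)*(-26) + (49 + 73)/(C + K(-1)) = -11*(-26) + (49 + 73)/(-50 + (2/3 + (1/6)*(-1))) = 286 + 122/(-50 + (2/3 - 1/6)) = 286 + 122/(-50 + 1/2) = 286 + 122/(-99/2) = 286 + 122*(-2/99) = 286 - 244/99 = 28070/99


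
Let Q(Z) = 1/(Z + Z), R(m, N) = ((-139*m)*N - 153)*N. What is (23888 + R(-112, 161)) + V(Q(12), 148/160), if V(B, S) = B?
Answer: 9684897193/24 ≈ 4.0354e+8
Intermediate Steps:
R(m, N) = N*(-153 - 139*N*m) (R(m, N) = (-139*N*m - 153)*N = (-153 - 139*N*m)*N = N*(-153 - 139*N*m))
Q(Z) = 1/(2*Z)
(23888 + R(-112, 161)) + V(Q(12), 148/160) = (23888 - 1*161*(153 + 139*161*(-112))) + (½)/12 = (23888 - 1*161*(153 - 2506448)) + (½)*(1/12) = (23888 - 1*161*(-2506295)) + 1/24 = (23888 + 403513495) + 1/24 = 403537383 + 1/24 = 9684897193/24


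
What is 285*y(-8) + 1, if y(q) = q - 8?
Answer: -4559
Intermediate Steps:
y(q) = -8 + q
285*y(-8) + 1 = 285*(-8 - 8) + 1 = 285*(-16) + 1 = -4560 + 1 = -4559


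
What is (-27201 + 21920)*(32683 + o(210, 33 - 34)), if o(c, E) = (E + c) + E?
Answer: -173697371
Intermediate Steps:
o(c, E) = c + 2*E
(-27201 + 21920)*(32683 + o(210, 33 - 34)) = (-27201 + 21920)*(32683 + (210 + 2*(33 - 34))) = -5281*(32683 + (210 + 2*(-1))) = -5281*(32683 + (210 - 2)) = -5281*(32683 + 208) = -5281*32891 = -173697371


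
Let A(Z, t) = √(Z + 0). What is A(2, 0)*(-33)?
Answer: -33*√2 ≈ -46.669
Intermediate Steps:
A(Z, t) = √Z
A(2, 0)*(-33) = √2*(-33) = -33*√2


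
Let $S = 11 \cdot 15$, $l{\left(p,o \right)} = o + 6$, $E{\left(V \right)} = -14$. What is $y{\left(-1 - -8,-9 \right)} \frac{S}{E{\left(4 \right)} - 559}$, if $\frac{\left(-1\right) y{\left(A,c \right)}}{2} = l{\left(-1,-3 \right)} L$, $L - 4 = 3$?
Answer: $\frac{2310}{191} \approx 12.094$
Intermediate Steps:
$L = 7$ ($L = 4 + 3 = 7$)
$l{\left(p,o \right)} = 6 + o$
$S = 165$
$y{\left(A,c \right)} = -42$ ($y{\left(A,c \right)} = - 2 \left(6 - 3\right) 7 = - 2 \cdot 3 \cdot 7 = \left(-2\right) 21 = -42$)
$y{\left(-1 - -8,-9 \right)} \frac{S}{E{\left(4 \right)} - 559} = - 42 \frac{165}{-14 - 559} = - 42 \frac{165}{-573} = - 42 \cdot 165 \left(- \frac{1}{573}\right) = \left(-42\right) \left(- \frac{55}{191}\right) = \frac{2310}{191}$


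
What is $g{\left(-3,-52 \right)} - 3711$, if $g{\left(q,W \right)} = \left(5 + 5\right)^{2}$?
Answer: $-3611$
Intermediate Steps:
$g{\left(q,W \right)} = 100$ ($g{\left(q,W \right)} = 10^{2} = 100$)
$g{\left(-3,-52 \right)} - 3711 = 100 - 3711 = -3611$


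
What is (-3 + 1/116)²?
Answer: 120409/13456 ≈ 8.9483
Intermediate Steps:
(-3 + 1/116)² = (-347/116)² = 120409/13456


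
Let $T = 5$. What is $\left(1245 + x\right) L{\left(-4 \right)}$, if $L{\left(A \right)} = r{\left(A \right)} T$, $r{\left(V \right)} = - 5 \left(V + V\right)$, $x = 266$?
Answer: $302200$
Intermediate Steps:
$r{\left(V \right)} = - 10 V$ ($r{\left(V \right)} = - 5 \cdot 2 V = - 10 V$)
$L{\left(A \right)} = - 50 A$ ($L{\left(A \right)} = - 10 A 5 = - 50 A$)
$\left(1245 + x\right) L{\left(-4 \right)} = \left(1245 + 266\right) \left(\left(-50\right) \left(-4\right)\right) = 1511 \cdot 200 = 302200$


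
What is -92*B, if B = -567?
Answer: 52164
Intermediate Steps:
-92*B = -92*(-567) = 52164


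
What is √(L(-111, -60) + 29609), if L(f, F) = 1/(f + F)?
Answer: √96199622/57 ≈ 172.07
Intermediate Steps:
L(f, F) = 1/(F + f)
√(L(-111, -60) + 29609) = √(1/(-60 - 111) + 29609) = √(1/(-171) + 29609) = √(-1/171 + 29609) = √(5063138/171) = √96199622/57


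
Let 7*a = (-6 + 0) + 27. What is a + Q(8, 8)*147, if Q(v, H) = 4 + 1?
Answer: 738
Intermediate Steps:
Q(v, H) = 5
a = 3 (a = ((-6 + 0) + 27)/7 = (-6 + 27)/7 = (⅐)*21 = 3)
a + Q(8, 8)*147 = 3 + 5*147 = 3 + 735 = 738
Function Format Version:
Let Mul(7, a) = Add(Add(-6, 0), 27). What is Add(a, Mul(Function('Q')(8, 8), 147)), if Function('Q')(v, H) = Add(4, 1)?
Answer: 738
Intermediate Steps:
Function('Q')(v, H) = 5
a = 3 (a = Mul(Rational(1, 7), Add(Add(-6, 0), 27)) = Mul(Rational(1, 7), Add(-6, 27)) = Mul(Rational(1, 7), 21) = 3)
Add(a, Mul(Function('Q')(8, 8), 147)) = Add(3, Mul(5, 147)) = Add(3, 735) = 738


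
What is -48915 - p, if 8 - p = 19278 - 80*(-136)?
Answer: -18765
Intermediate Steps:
p = -30150 (p = 8 - (19278 - 80*(-136)) = 8 - (19278 - 1*(-10880)) = 8 - (19278 + 10880) = 8 - 1*30158 = 8 - 30158 = -30150)
-48915 - p = -48915 - 1*(-30150) = -48915 + 30150 = -18765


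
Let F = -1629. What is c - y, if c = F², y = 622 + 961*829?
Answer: 1856350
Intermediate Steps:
y = 797291 (y = 622 + 796669 = 797291)
c = 2653641 (c = (-1629)² = 2653641)
c - y = 2653641 - 1*797291 = 2653641 - 797291 = 1856350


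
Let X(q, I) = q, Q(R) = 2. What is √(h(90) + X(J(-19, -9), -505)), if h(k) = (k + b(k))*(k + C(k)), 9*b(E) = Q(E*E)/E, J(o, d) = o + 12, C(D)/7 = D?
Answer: √583153/3 ≈ 254.55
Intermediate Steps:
C(D) = 7*D
J(o, d) = 12 + o
b(E) = 2/(9*E) (b(E) = (2/E)/9 = 2/(9*E))
h(k) = 8*k*(k + 2/(9*k)) (h(k) = (k + 2/(9*k))*(k + 7*k) = (k + 2/(9*k))*(8*k) = 8*k*(k + 2/(9*k)))
√(h(90) + X(J(-19, -9), -505)) = √((16/9 + 8*90²) + (12 - 19)) = √((16/9 + 8*8100) - 7) = √((16/9 + 64800) - 7) = √(583216/9 - 7) = √(583153/9) = √583153/3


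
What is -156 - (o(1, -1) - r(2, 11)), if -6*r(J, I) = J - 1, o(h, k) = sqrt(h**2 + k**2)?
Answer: -937/6 - sqrt(2) ≈ -157.58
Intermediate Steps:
r(J, I) = 1/6 - J/6 (r(J, I) = -(J - 1)/6 = -(-1 + J)/6 = 1/6 - J/6)
-156 - (o(1, -1) - r(2, 11)) = -156 - (sqrt(1**2 + (-1)**2) - (1/6 - 1/6*2)) = -156 - (sqrt(1 + 1) - (1/6 - 1/3)) = -156 - (sqrt(2) - 1*(-1/6)) = -156 - (sqrt(2) + 1/6) = -156 - (1/6 + sqrt(2)) = -156 + (-1/6 - sqrt(2)) = -937/6 - sqrt(2)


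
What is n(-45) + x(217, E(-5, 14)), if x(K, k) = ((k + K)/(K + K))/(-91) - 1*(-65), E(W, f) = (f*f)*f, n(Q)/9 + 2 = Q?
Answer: -2020259/5642 ≈ -358.08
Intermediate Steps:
n(Q) = -18 + 9*Q
E(W, f) = f**3 (E(W, f) = f**2*f = f**3)
x(K, k) = 65 - (K + k)/(182*K) (x(K, k) = ((K + k)/((2*K)))*(-1/91) + 65 = ((K + k)*(1/(2*K)))*(-1/91) + 65 = ((K + k)/(2*K))*(-1/91) + 65 = -(K + k)/(182*K) + 65 = 65 - (K + k)/(182*K))
n(-45) + x(217, E(-5, 14)) = (-18 + 9*(-45)) + (1/182)*(-1*14**3 + 11829*217)/217 = (-18 - 405) + (1/182)*(1/217)*(-1*2744 + 2566893) = -423 + (1/182)*(1/217)*(-2744 + 2566893) = -423 + (1/182)*(1/217)*2564149 = -423 + 366307/5642 = -2020259/5642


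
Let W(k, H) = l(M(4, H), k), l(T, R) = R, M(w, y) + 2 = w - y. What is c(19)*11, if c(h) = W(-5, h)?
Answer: -55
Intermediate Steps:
M(w, y) = -2 + w - y (M(w, y) = -2 + (w - y) = -2 + w - y)
W(k, H) = k
c(h) = -5
c(19)*11 = -5*11 = -55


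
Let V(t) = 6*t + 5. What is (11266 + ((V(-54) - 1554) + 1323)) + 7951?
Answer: 18667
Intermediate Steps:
V(t) = 5 + 6*t
(11266 + ((V(-54) - 1554) + 1323)) + 7951 = (11266 + (((5 + 6*(-54)) - 1554) + 1323)) + 7951 = (11266 + (((5 - 324) - 1554) + 1323)) + 7951 = (11266 + ((-319 - 1554) + 1323)) + 7951 = (11266 + (-1873 + 1323)) + 7951 = (11266 - 550) + 7951 = 10716 + 7951 = 18667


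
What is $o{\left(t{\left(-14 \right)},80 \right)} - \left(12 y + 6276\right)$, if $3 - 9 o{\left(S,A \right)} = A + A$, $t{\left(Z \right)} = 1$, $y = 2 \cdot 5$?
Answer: $- \frac{57721}{9} \approx -6413.4$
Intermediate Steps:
$y = 10$
$o{\left(S,A \right)} = \frac{1}{3} - \frac{2 A}{9}$ ($o{\left(S,A \right)} = \frac{1}{3} - \frac{A + A}{9} = \frac{1}{3} - \frac{2 A}{9}$)
$o{\left(t{\left(-14 \right)},80 \right)} - \left(12 y + 6276\right) = \left(\frac{1}{3} - \frac{160}{9}\right) - \left(12 \cdot 10 + 6276\right) = \left(\frac{1}{3} - \frac{160}{9}\right) - \left(120 + 6276\right) = - \frac{157}{9} - 6396 = - \frac{57721}{9}$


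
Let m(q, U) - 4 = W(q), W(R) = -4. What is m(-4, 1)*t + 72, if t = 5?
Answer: 72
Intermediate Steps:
m(q, U) = 0 (m(q, U) = 4 - 4 = 0)
m(-4, 1)*t + 72 = 0*5 + 72 = 0 + 72 = 72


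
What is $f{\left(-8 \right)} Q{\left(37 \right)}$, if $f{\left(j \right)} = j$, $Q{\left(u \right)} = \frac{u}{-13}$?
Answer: $\frac{296}{13} \approx 22.769$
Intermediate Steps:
$Q{\left(u \right)} = - \frac{u}{13}$ ($Q{\left(u \right)} = u \left(- \frac{1}{13}\right) = - \frac{u}{13}$)
$f{\left(-8 \right)} Q{\left(37 \right)} = - 8 \left(\left(- \frac{1}{13}\right) 37\right) = \left(-8\right) \left(- \frac{37}{13}\right) = \frac{296}{13}$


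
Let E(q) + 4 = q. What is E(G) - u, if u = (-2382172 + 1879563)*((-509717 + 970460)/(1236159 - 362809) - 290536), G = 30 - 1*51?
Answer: -127531582905355663/873350 ≈ -1.4603e+11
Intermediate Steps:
G = -21 (G = 30 - 51 = -21)
E(q) = -4 + q
u = 127531582883521913/873350 (u = -502609*(460743/873350 - 290536) = -502609*(-253739154857/873350) = 127531582883521913/873350 ≈ 1.4603e+11)
E(G) - u = (-4 - 21) - 1*127531582883521913/873350 = -25 - 127531582883521913/873350 = -127531582905355663/873350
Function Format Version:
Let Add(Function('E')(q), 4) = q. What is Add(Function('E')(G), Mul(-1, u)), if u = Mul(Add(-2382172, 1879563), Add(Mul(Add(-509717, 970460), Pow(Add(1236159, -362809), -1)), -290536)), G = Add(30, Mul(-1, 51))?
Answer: Rational(-127531582905355663, 873350) ≈ -1.4603e+11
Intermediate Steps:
G = -21 (G = Add(30, -51) = -21)
Function('E')(q) = Add(-4, q)
u = Rational(127531582883521913, 873350) (u = Mul(-502609, Add(Mul(460743, Pow(873350, -1)), -290536)) = Mul(-502609, Add(Mul(460743, Rational(1, 873350)), -290536)) = Mul(-502609, Add(Rational(460743, 873350), -290536)) = Mul(-502609, Rational(-253739154857, 873350)) = Rational(127531582883521913, 873350) ≈ 1.4603e+11)
Add(Function('E')(G), Mul(-1, u)) = Add(Add(-4, -21), Mul(-1, Rational(127531582883521913, 873350))) = Add(-25, Rational(-127531582883521913, 873350)) = Rational(-127531582905355663, 873350)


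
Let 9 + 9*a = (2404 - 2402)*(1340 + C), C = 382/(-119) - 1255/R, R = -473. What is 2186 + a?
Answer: 1257670333/506583 ≈ 2482.7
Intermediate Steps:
C = -31341/56287 (C = 382/(-119) - 1255/(-473) = 382*(-1/119) - 1255*(-1/473) = -382/119 + 1255/473 = -31341/56287 ≈ -0.55681)
a = 150279895/506583 (a = -1 + ((2404 - 2402)*(1340 - 31341/56287))/9 = -1 + (2*(75393239/56287))/9 = -1 + (1/9)*(150786478/56287) = -1 + 150786478/506583 = 150279895/506583 ≈ 296.65)
2186 + a = 2186 + 150279895/506583 = 1257670333/506583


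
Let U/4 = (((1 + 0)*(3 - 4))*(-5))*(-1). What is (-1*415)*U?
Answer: 8300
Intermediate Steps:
U = -20 (U = 4*((((1 + 0)*(3 - 4))*(-5))*(-1)) = 4*(((1*(-1))*(-5))*(-1)) = 4*(-1*(-5)*(-1)) = 4*(5*(-1)) = 4*(-5) = -20)
(-1*415)*U = -1*415*(-20) = -415*(-20) = 8300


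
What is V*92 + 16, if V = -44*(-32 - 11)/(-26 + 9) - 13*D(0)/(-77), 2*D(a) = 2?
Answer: -13361652/1309 ≈ -10208.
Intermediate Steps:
D(a) = 1 (D(a) = (½)*2 = 1)
V = -145463/1309 (V = -44*(-32 - 11)/(-26 + 9) - 13*1/(-77) = -44/((-17/(-43))) - 13*(-1/77) = -44/((-17*(-1/43))) + 13/77 = -44/17/43 + 13/77 = -44*43/17 + 13/77 = -1892/17 + 13/77 = -145463/1309 ≈ -111.13)
V*92 + 16 = -145463/1309*92 + 16 = -13382596/1309 + 16 = -13361652/1309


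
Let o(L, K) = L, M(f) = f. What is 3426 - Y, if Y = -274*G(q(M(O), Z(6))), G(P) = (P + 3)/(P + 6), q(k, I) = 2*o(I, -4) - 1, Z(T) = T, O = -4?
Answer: 62078/17 ≈ 3651.6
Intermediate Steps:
q(k, I) = -1 + 2*I (q(k, I) = 2*I - 1 = -1 + 2*I)
G(P) = (3 + P)/(6 + P)
Y = -3836/17 (Y = -274*(3 + (-1 + 2*6))/(6 + (-1 + 2*6)) = -274*(3 + (-1 + 12))/(6 + (-1 + 12)) = -274*(3 + 11)/(6 + 11) = -274*14/17 = -3836/17 ≈ -225.65)
3426 - Y = 3426 - 1*(-3836/17) = 3426 + 3836/17 = 62078/17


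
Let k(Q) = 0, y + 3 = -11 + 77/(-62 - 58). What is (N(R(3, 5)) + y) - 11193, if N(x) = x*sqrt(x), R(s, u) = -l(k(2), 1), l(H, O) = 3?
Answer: -1344917/120 - 3*I*sqrt(3) ≈ -11208.0 - 5.1962*I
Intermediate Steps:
y = -1757/120 (y = -3 + (-11 + 77/(-62 - 58)) = -3 + (-11 + 77/(-120)) = -3 + (-11 - 1/120*77) = -3 + (-11 - 77/120) = -3 - 1397/120 = -1757/120 ≈ -14.642)
R(s, u) = -3 (R(s, u) = -1*3 = -3)
N(x) = x**(3/2)
(N(R(3, 5)) + y) - 11193 = ((-3)**(3/2) - 1757/120) - 11193 = (-3*I*sqrt(3) - 1757/120) - 11193 = (-1757/120 - 3*I*sqrt(3)) - 11193 = -1344917/120 - 3*I*sqrt(3)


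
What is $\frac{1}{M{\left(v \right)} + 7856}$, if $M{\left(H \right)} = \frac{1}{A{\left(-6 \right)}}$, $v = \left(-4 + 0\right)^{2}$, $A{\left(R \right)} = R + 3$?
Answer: $\frac{3}{23567} \approx 0.0001273$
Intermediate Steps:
$A{\left(R \right)} = 3 + R$
$v = 16$ ($v = \left(-4\right)^{2} = 16$)
$M{\left(H \right)} = - \frac{1}{3}$ ($M{\left(H \right)} = \frac{1}{3 - 6} = \frac{1}{-3} = - \frac{1}{3}$)
$\frac{1}{M{\left(v \right)} + 7856} = \frac{1}{- \frac{1}{3} + 7856} = \frac{1}{\frac{23567}{3}} = \frac{3}{23567}$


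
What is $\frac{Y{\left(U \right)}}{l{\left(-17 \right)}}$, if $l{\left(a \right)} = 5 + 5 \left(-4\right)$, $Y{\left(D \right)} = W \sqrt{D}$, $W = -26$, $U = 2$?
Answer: $\frac{26 \sqrt{2}}{15} \approx 2.4513$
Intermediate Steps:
$Y{\left(D \right)} = - 26 \sqrt{D}$
$l{\left(a \right)} = -15$ ($l{\left(a \right)} = 5 - 20 = -15$)
$\frac{Y{\left(U \right)}}{l{\left(-17 \right)}} = \frac{\left(-26\right) \sqrt{2}}{-15} = - 26 \sqrt{2} \left(- \frac{1}{15}\right) = \frac{26 \sqrt{2}}{15}$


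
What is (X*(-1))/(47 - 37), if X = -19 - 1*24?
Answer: 43/10 ≈ 4.3000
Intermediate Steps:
X = -43 (X = -19 - 24 = -43)
(X*(-1))/(47 - 37) = (-43*(-1))/(47 - 37) = 43/10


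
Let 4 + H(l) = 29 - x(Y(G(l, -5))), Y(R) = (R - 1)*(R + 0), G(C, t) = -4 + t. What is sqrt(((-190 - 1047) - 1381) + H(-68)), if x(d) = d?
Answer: I*sqrt(2683) ≈ 51.798*I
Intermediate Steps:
Y(R) = R*(-1 + R) (Y(R) = (-1 + R)*R = R*(-1 + R))
H(l) = -65 (H(l) = -4 + (29 - (-4 - 5)*(-1 + (-4 - 5))) = -4 + (29 - (-9)*(-1 - 9)) = -4 + (29 - (-9)*(-10)) = -4 + (29 - 1*90) = -4 + (29 - 90) = -4 - 61 = -65)
sqrt(((-190 - 1047) - 1381) + H(-68)) = sqrt(((-190 - 1047) - 1381) - 65) = sqrt((-1237 - 1381) - 65) = sqrt(-2618 - 65) = sqrt(-2683) = I*sqrt(2683)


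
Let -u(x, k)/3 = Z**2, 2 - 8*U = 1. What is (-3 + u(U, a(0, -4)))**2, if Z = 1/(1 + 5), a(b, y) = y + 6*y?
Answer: 1369/144 ≈ 9.5069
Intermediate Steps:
U = 1/8 (U = 1/4 - 1/8*1 = 1/4 - 1/8 = 1/8 ≈ 0.12500)
a(b, y) = 7*y
Z = 1/6 ≈ 0.16667
u(x, k) = -1/12 (u(x, k) = -3*(1/6)**2 = -3*1/36 = -1/12)
(-3 + u(U, a(0, -4)))**2 = (-3 - 1/12)**2 = (-37/12)**2 = 1369/144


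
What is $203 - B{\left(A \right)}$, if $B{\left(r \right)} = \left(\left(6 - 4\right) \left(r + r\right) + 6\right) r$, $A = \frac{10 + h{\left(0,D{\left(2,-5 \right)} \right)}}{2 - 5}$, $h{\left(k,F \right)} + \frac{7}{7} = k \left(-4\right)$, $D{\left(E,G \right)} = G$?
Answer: $185$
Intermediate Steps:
$h{\left(k,F \right)} = -1 - 4 k$ ($h{\left(k,F \right)} = -1 + k \left(-4\right) = -1 - 4 k$)
$A = -3$ ($A = \frac{10 - 1}{2 - 5} = \frac{10 + \left(-1 + 0\right)}{-3} = \left(10 - 1\right) \left(- \frac{1}{3}\right) = 9 \left(- \frac{1}{3}\right) = -3$)
$B{\left(r \right)} = r \left(6 + 4 r\right)$ ($B{\left(r \right)} = \left(2 \cdot 2 r + 6\right) r = \left(4 r + 6\right) r = \left(6 + 4 r\right) r = r \left(6 + 4 r\right)$)
$203 - B{\left(A \right)} = 203 - 2 \left(-3\right) \left(3 + 2 \left(-3\right)\right) = 203 - 2 \left(-3\right) \left(3 - 6\right) = 203 - 2 \left(-3\right) \left(-3\right) = 203 - 18 = 185$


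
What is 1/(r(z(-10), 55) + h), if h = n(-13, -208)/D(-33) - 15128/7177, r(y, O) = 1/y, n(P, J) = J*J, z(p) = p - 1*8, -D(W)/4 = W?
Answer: 1421046/462684301 ≈ 0.0030713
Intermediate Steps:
D(W) = -4*W
z(p) = -8 + p (z(p) = p - 8 = -8 + p)
n(P, J) = J²
h = 77127208/236841 (h = (-208)²/((-4*(-33))) - 15128/7177 = 43264/132 - 15128*1/7177 = 43264*(1/132) - 15128/7177 = 10816/33 - 15128/7177 = 77127208/236841 ≈ 325.65)
1/(r(z(-10), 55) + h) = 1/(1/(-8 - 10) + 77127208/236841) = 1/(1/(-18) + 77127208/236841) = 1/(-1/18 + 77127208/236841) = 1/(462684301/1421046) = 1421046/462684301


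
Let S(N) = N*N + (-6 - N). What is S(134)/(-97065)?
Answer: -17816/97065 ≈ -0.18355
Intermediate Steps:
S(N) = -6 + N² - N (S(N) = N² + (-6 - N) = -6 + N² - N)
S(134)/(-97065) = (-6 + 134² - 1*134)/(-97065) = (-6 + 17956 - 134)*(-1/97065) = 17816*(-1/97065) = -17816/97065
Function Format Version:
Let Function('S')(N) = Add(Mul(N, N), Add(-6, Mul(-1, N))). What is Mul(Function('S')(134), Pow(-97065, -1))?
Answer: Rational(-17816, 97065) ≈ -0.18355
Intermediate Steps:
Function('S')(N) = Add(-6, Pow(N, 2), Mul(-1, N)) (Function('S')(N) = Add(Pow(N, 2), Add(-6, Mul(-1, N))) = Add(-6, Pow(N, 2), Mul(-1, N)))
Mul(Function('S')(134), Pow(-97065, -1)) = Mul(Add(-6, Pow(134, 2), Mul(-1, 134)), Pow(-97065, -1)) = Mul(Add(-6, 17956, -134), Rational(-1, 97065)) = Mul(17816, Rational(-1, 97065)) = Rational(-17816, 97065)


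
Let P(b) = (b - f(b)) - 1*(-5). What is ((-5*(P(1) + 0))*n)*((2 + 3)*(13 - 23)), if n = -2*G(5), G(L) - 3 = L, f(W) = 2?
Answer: -16000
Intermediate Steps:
G(L) = 3 + L
n = -16 (n = -2*(3 + 5) = -2*8 = -16)
P(b) = 3 + b (P(b) = (b - 1*2) - 1*(-5) = (b - 2) + 5 = (-2 + b) + 5 = 3 + b)
((-5*(P(1) + 0))*n)*((2 + 3)*(13 - 23)) = (-5*((3 + 1) + 0)*(-16))*((2 + 3)*(13 - 23)) = (-5*(4 + 0)*(-16))*(5*(-10)) = (-5*4*(-16))*(-50) = -20*(-16)*(-50) = 320*(-50) = -16000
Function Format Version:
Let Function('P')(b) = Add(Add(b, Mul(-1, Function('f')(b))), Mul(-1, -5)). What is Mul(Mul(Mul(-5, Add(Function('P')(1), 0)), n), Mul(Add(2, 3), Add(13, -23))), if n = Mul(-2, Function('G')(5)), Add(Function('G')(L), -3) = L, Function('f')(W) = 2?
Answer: -16000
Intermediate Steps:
Function('G')(L) = Add(3, L)
n = -16 (n = Mul(-2, Add(3, 5)) = Mul(-2, 8) = -16)
Function('P')(b) = Add(3, b) (Function('P')(b) = Add(Add(b, Mul(-1, 2)), Mul(-1, -5)) = Add(Add(b, -2), 5) = Add(Add(-2, b), 5) = Add(3, b))
Mul(Mul(Mul(-5, Add(Function('P')(1), 0)), n), Mul(Add(2, 3), Add(13, -23))) = Mul(Mul(Mul(-5, Add(Add(3, 1), 0)), -16), Mul(Add(2, 3), Add(13, -23))) = Mul(Mul(Mul(-5, Add(4, 0)), -16), Mul(5, -10)) = Mul(Mul(Mul(-5, 4), -16), -50) = Mul(Mul(-20, -16), -50) = Mul(320, -50) = -16000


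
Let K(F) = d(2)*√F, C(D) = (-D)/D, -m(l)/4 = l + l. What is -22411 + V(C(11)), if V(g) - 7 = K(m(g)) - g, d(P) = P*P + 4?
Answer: -22403 + 16*√2 ≈ -22380.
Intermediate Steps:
d(P) = 4 + P² (d(P) = P² + 4 = 4 + P²)
m(l) = -8*l (m(l) = -4*(l + l) = -8*l)
C(D) = -1
K(F) = 8*√F (K(F) = (4 + 2²)*√F = (4 + 4)*√F = 8*√F)
V(g) = 7 - g + 16*√2*√(-g) (V(g) = 7 + (8*√(-8*g) - g) = 7 + (8*(2*√2*√(-g)) - g) = 7 + (16*√2*√(-g) - g) = 7 + (-g + 16*√2*√(-g)) = 7 - g + 16*√2*√(-g))
-22411 + V(C(11)) = -22411 + (7 - 1*(-1) + 16*√2*√(-1*(-1))) = -22411 + (7 + 1 + 16*√2*√1) = -22411 + (7 + 1 + 16*√2*1) = -22411 + (7 + 1 + 16*√2) = -22411 + (8 + 16*√2) = -22403 + 16*√2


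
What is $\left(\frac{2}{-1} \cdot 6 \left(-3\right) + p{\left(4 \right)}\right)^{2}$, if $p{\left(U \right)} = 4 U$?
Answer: $2704$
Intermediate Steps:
$\left(\frac{2}{-1} \cdot 6 \left(-3\right) + p{\left(4 \right)}\right)^{2} = \left(\frac{2}{-1} \cdot 6 \left(-3\right) + 4 \cdot 4\right)^{2} = \left(2 \left(-1\right) 6 \left(-3\right) + 16\right)^{2} = \left(\left(-2\right) 6 \left(-3\right) + 16\right)^{2} = \left(\left(-12\right) \left(-3\right) + 16\right)^{2} = \left(36 + 16\right)^{2} = 52^{2} = 2704$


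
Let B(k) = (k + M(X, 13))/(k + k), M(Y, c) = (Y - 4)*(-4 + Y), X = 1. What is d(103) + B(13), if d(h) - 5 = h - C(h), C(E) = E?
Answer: 76/13 ≈ 5.8462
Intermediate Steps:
M(Y, c) = (-4 + Y)² (M(Y, c) = (-4 + Y)*(-4 + Y) = (-4 + Y)²)
d(h) = 5 (d(h) = 5 + (h - h) = 5 + 0 = 5)
B(k) = (9 + k)/(2*k) (B(k) = (k + (-4 + 1)²)/(k + k) = (k + (-3)²)/((2*k)) = (k + 9)*(1/(2*k)) = (9 + k)*(1/(2*k)) = (9 + k)/(2*k))
d(103) + B(13) = 5 + (½)*(9 + 13)/13 = 5 + (½)*(1/13)*22 = 5 + 11/13 = 76/13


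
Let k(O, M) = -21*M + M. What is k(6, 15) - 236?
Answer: -536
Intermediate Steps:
k(O, M) = -20*M
k(6, 15) - 236 = -20*15 - 236 = -300 - 236 = -536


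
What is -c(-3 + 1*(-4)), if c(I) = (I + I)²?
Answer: -196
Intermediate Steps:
c(I) = 4*I² (c(I) = (2*I)² = 4*I²)
-c(-3 + 1*(-4)) = -4*(-3 + 1*(-4))² = -4*(-3 - 4)² = -4*(-7)² = -4*49 = -1*196 = -196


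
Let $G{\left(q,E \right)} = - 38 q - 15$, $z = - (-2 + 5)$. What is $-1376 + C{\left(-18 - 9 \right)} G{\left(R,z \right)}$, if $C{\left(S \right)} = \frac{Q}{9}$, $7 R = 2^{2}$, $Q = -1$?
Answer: $- \frac{86431}{63} \approx -1371.9$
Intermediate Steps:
$R = \frac{4}{7}$ ($R = \frac{2^{2}}{7} = \frac{1}{7} \cdot 4 = \frac{4}{7} \approx 0.57143$)
$z = -3$ ($z = \left(-1\right) 3 = -3$)
$G{\left(q,E \right)} = -15 - 38 q$
$C{\left(S \right)} = - \frac{1}{9}$
$-1376 + C{\left(-18 - 9 \right)} G{\left(R,z \right)} = -1376 - \frac{-15 - \frac{152}{7}}{9} = -1376 - - \frac{257}{63} = -1376 + \frac{257}{63} = - \frac{86431}{63}$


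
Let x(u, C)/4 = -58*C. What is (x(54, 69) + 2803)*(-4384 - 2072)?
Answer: 85251480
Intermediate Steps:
x(u, C) = -232*C (x(u, C) = 4*(-58*C) = -232*C)
(x(54, 69) + 2803)*(-4384 - 2072) = (-232*69 + 2803)*(-4384 - 2072) = (-16008 + 2803)*(-6456) = -13205*(-6456) = 85251480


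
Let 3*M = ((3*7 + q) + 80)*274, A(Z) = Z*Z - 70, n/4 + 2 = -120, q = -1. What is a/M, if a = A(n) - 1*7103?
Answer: 692913/27400 ≈ 25.289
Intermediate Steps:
n = -488 (n = -8 + 4*(-120) = -8 - 480 = -488)
A(Z) = -70 + Z**2 (A(Z) = Z**2 - 70 = -70 + Z**2)
a = 230971 (a = (-70 + (-488)**2) - 1*7103 = (-70 + 238144) - 7103 = 238074 - 7103 = 230971)
M = 27400/3 (M = (((3*7 - 1) + 80)*274)/3 = (((21 - 1) + 80)*274)/3 = ((20 + 80)*274)/3 = (100*274)/3 = (1/3)*27400 = 27400/3 ≈ 9133.3)
a/M = 230971/(27400/3) = 230971*(3/27400) = 692913/27400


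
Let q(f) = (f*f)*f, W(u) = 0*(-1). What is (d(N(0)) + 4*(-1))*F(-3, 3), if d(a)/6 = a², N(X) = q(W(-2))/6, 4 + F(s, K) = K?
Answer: 4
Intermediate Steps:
W(u) = 0
F(s, K) = -4 + K
q(f) = f³ (q(f) = f²*f = f³)
N(X) = 0 (N(X) = 0³/6 = 0*(⅙) = 0)
d(a) = 6*a²
(d(N(0)) + 4*(-1))*F(-3, 3) = (6*0² + 4*(-1))*(-4 + 3) = (6*0 - 4)*(-1) = (0 - 4)*(-1) = -4*(-1) = 4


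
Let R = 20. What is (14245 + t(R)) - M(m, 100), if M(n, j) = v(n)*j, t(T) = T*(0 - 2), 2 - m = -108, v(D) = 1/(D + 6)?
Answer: 411920/29 ≈ 14204.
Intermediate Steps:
v(D) = 1/(6 + D)
m = 110 (m = 2 - 1*(-108) = 2 + 108 = 110)
t(T) = -2*T (t(T) = T*(-2) = -2*T)
M(n, j) = j/(6 + n)
(14245 + t(R)) - M(m, 100) = (14245 - 2*20) - 100/(6 + 110) = (14245 - 40) - 100/116 = 14205 - 100/116 = 14205 - 1*25/29 = 14205 - 25/29 = 411920/29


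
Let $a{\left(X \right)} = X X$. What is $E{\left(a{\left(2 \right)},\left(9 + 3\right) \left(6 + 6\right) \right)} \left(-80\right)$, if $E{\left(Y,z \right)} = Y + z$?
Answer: $-11840$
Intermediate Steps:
$a{\left(X \right)} = X^{2}$
$E{\left(a{\left(2 \right)},\left(9 + 3\right) \left(6 + 6\right) \right)} \left(-80\right) = \left(2^{2} + \left(9 + 3\right) \left(6 + 6\right)\right) \left(-80\right) = \left(4 + 12 \cdot 12\right) \left(-80\right) = \left(4 + 144\right) \left(-80\right) = 148 \left(-80\right) = -11840$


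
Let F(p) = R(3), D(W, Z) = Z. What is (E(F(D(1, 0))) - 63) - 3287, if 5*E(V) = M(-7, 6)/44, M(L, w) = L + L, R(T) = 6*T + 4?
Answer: -368507/110 ≈ -3350.1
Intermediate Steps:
R(T) = 4 + 6*T
F(p) = 22 (F(p) = 4 + 6*3 = 4 + 18 = 22)
M(L, w) = 2*L
E(V) = -7/110 (E(V) = ((2*(-7))/44)/5 = (-14*1/44)/5 = (1/5)*(-7/22) = -7/110)
(E(F(D(1, 0))) - 63) - 3287 = (-7/110 - 63) - 3287 = -6937/110 - 3287 = -368507/110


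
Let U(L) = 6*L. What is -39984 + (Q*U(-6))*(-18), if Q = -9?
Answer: -45816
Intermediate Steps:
-39984 + (Q*U(-6))*(-18) = -39984 - 54*(-6)*(-18) = -39984 - 9*(-36)*(-18) = -39984 + 324*(-18) = -39984 - 5832 = -45816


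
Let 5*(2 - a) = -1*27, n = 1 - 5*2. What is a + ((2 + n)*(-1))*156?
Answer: 5497/5 ≈ 1099.4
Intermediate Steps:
n = -9 (n = 1 - 10 = -9)
a = 37/5 (a = 2 - (-1)*27/5 = 2 - ⅕*(-27) = 2 + 27/5 = 37/5 ≈ 7.4000)
a + ((2 + n)*(-1))*156 = 37/5 + ((2 - 9)*(-1))*156 = 37/5 - 7*(-1)*156 = 37/5 + 7*156 = 37/5 + 1092 = 5497/5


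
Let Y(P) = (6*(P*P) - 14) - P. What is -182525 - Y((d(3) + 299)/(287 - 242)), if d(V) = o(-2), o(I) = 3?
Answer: -123372803/675 ≈ -1.8277e+5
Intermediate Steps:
d(V) = 3
Y(P) = -14 - P + 6*P² (Y(P) = (6*P² - 14) - P = (-14 + 6*P²) - P = -14 - P + 6*P²)
-182525 - Y((d(3) + 299)/(287 - 242)) = -182525 - (-14 - (3 + 299)/(287 - 242) + 6*((3 + 299)/(287 - 242))²) = -182525 - (-14 - 302/45 + 6*(302/45)²) = -182525 - (-14 - 302/45 + 6*(302*(1/45))²) = -182525 - (-14 - 1*302/45 + 6*(302/45)²) = -182525 - (-14 - 302/45 + 6*(91204/2025)) = -182525 - (-14 - 302/45 + 182408/675) = -182525 - 1*168428/675 = -182525 - 168428/675 = -123372803/675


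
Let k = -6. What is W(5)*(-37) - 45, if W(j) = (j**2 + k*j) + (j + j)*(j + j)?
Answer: -3560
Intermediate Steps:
W(j) = -6*j + 5*j**2 (W(j) = (j**2 - 6*j) + (j + j)*(j + j) = (j**2 - 6*j) + (2*j)*(2*j) = (j**2 - 6*j) + 4*j**2 = -6*j + 5*j**2)
W(5)*(-37) - 45 = (5*(-6 + 5*5))*(-37) - 45 = (5*(-6 + 25))*(-37) - 45 = (5*19)*(-37) - 45 = 95*(-37) - 45 = -3515 - 45 = -3560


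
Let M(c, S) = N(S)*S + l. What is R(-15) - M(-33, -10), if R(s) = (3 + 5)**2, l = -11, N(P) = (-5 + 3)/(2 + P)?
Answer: 155/2 ≈ 77.500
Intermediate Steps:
N(P) = -2/(2 + P)
R(s) = 64 (R(s) = 8**2 = 64)
M(c, S) = -11 - 2*S/(2 + S) (M(c, S) = (-2/(2 + S))*S - 11 = -2*S/(2 + S) - 11 = -11 - 2*S/(2 + S))
R(-15) - M(-33, -10) = 64 - (-22 - 13*(-10))/(2 - 10) = 64 - (-22 + 130)/(-8) = 64 - (-1)*108/8 = 64 - 1*(-27/2) = 64 + 27/2 = 155/2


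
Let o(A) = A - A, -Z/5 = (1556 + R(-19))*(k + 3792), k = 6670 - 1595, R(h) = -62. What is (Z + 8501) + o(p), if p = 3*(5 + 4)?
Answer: -66227989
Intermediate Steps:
k = 5075
p = 27 (p = 3*9 = 27)
Z = -66236490 (Z = -5*(1556 - 62)*(5075 + 3792) = -7470*8867 = -5*13247298 = -66236490)
o(A) = 0
(Z + 8501) + o(p) = (-66236490 + 8501) + 0 = -66227989 + 0 = -66227989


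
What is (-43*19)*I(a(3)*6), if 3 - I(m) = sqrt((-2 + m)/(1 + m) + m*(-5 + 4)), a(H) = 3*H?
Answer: -2451 + 817*I*sqrt(160490)/55 ≈ -2451.0 + 5950.9*I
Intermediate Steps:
I(m) = 3 - sqrt(-m + (-2 + m)/(1 + m)) (I(m) = 3 - sqrt((-2 + m)/(1 + m) + m*(-5 + 4)) = 3 - sqrt((-2 + m)/(1 + m) + m*(-1)) = 3 - sqrt((-2 + m)/(1 + m) - m) = 3 - sqrt(-m + (-2 + m)/(1 + m)))
(-43*19)*I(a(3)*6) = (-43*19)*(3 - sqrt(-(2 + ((3*3)*6)**2)/(1 + (3*3)*6))) = -817*(3 - sqrt(-(2 + (9*6)**2)/(1 + 9*6))) = -817*(3 - sqrt(-(2 + 54**2)/(1 + 54))) = -817*(3 - sqrt(-1*(2 + 2916)/55)) = -817*(3 - sqrt(-1*1/55*2918)) = -817*(3 - sqrt(-2918/55)) = -817*(3 - I*sqrt(160490)/55) = -2451 + 817*I*sqrt(160490)/55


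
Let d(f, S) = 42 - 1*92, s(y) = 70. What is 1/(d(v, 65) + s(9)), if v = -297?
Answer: 1/20 ≈ 0.050000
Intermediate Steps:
d(f, S) = -50 (d(f, S) = 42 - 92 = -50)
1/(d(v, 65) + s(9)) = 1/(-50 + 70) = 1/20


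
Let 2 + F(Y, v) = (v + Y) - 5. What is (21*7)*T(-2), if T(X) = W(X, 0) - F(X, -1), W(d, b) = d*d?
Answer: 2058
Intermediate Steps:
W(d, b) = d²
F(Y, v) = -7 + Y + v (F(Y, v) = -2 + ((v + Y) - 5) = -2 + ((Y + v) - 5) = -2 + (-5 + Y + v) = -7 + Y + v)
T(X) = 8 + X² - X (T(X) = X² - (-7 + X - 1) = X² - (-8 + X) = X² + (8 - X) = 8 + X² - X)
(21*7)*T(-2) = (21*7)*(8 + (-2)² - 1*(-2)) = 147*(8 + 4 + 2) = 147*14 = 2058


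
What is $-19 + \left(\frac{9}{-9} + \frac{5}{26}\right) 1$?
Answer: $- \frac{515}{26} \approx -19.808$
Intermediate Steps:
$-19 + \left(\frac{9}{-9} + \frac{5}{26}\right) 1 = -19 + \left(9 \left(- \frac{1}{9}\right) + 5 \cdot \frac{1}{26}\right) 1 = -19 + \left(-1 + \frac{5}{26}\right) 1 = -19 - \frac{21}{26} = - \frac{515}{26}$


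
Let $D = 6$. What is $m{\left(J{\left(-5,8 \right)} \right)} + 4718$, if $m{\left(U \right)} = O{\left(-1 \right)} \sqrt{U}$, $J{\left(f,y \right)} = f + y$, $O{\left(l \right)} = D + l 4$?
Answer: $4718 + 2 \sqrt{3} \approx 4721.5$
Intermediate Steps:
$O{\left(l \right)} = 6 + 4 l$ ($O{\left(l \right)} = 6 + l 4 = 6 + 4 l$)
$m{\left(U \right)} = 2 \sqrt{U}$ ($m{\left(U \right)} = \left(6 + 4 \left(-1\right)\right) \sqrt{U} = \left(6 - 4\right) \sqrt{U} = 2 \sqrt{U}$)
$m{\left(J{\left(-5,8 \right)} \right)} + 4718 = 2 \sqrt{-5 + 8} + 4718 = 2 \sqrt{3} + 4718 = 4718 + 2 \sqrt{3}$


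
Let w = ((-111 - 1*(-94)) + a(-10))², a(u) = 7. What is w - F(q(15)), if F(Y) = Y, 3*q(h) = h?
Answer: 95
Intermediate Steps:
q(h) = h/3
w = 100 (w = ((-111 - 1*(-94)) + 7)² = ((-111 + 94) + 7)² = (-17 + 7)² = (-10)² = 100)
w - F(q(15)) = 100 - 15/3 = 100 - 1*5 = 100 - 5 = 95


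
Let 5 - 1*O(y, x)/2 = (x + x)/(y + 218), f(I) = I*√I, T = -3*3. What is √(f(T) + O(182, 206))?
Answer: √(794 - 2700*I)/10 ≈ 4.2475 - 3.1783*I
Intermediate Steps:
T = -9
f(I) = I^(3/2)
O(y, x) = 10 - 4*x/(218 + y) (O(y, x) = 10 - 2*(x + x)/(y + 218) = 10 - 2*2*x/(218 + y) = 10 - 4*x/(218 + y))
√(f(T) + O(182, 206)) = √((-9)^(3/2) + 2*(1090 - 2*206 + 5*182)/(218 + 182)) = √(-27*I + 2*(1090 - 412 + 910)/400) = √(-27*I + 2*(1/400)*1588) = √(-27*I + 397/50) = √(397/50 - 27*I)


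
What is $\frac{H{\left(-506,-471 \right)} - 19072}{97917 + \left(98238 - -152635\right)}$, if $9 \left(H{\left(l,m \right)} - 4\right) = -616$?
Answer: $- \frac{86114}{1569555} \approx -0.054865$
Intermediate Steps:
$H{\left(l,m \right)} = - \frac{580}{9}$ ($H{\left(l,m \right)} = 4 + \frac{1}{9} \left(-616\right) = 4 - \frac{616}{9} = - \frac{580}{9}$)
$\frac{H{\left(-506,-471 \right)} - 19072}{97917 + \left(98238 - -152635\right)} = \frac{- \frac{580}{9} - 19072}{97917 + \left(98238 - -152635\right)} = - \frac{172228}{9 \left(97917 + \left(98238 + 152635\right)\right)} = - \frac{172228}{9 \left(97917 + 250873\right)} = - \frac{172228}{9 \cdot 348790} = \left(- \frac{172228}{9}\right) \frac{1}{348790} = - \frac{86114}{1569555}$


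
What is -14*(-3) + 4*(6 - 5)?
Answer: 46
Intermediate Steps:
-14*(-3) + 4*(6 - 5) = 42 + 4*1 = 42 + 4 = 46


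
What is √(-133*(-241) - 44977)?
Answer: 6*I*√359 ≈ 113.68*I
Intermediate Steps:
√(-133*(-241) - 44977) = √(32053 - 44977) = √(-12924) = 6*I*√359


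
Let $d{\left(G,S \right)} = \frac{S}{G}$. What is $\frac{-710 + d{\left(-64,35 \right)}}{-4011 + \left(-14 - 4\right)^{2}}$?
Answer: $\frac{45475}{235968} \approx 0.19272$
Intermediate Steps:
$\frac{-710 + d{\left(-64,35 \right)}}{-4011 + \left(-14 - 4\right)^{2}} = \frac{-710 + \frac{35}{-64}}{-4011 + \left(-14 - 4\right)^{2}} = \frac{-710 + 35 \left(- \frac{1}{64}\right)}{-4011 + \left(-18\right)^{2}} = \frac{-710 - \frac{35}{64}}{-4011 + 324} = - \frac{45475}{64 \left(-3687\right)} = \left(- \frac{45475}{64}\right) \left(- \frac{1}{3687}\right) = \frac{45475}{235968}$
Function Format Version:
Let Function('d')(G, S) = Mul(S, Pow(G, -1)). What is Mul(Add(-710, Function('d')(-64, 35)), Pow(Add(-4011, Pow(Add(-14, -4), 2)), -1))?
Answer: Rational(45475, 235968) ≈ 0.19272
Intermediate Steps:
Mul(Add(-710, Function('d')(-64, 35)), Pow(Add(-4011, Pow(Add(-14, -4), 2)), -1)) = Mul(Add(-710, Mul(35, Pow(-64, -1))), Pow(Add(-4011, Pow(Add(-14, -4), 2)), -1)) = Mul(Add(-710, Mul(35, Rational(-1, 64))), Pow(Add(-4011, Pow(-18, 2)), -1)) = Mul(Add(-710, Rational(-35, 64)), Pow(Add(-4011, 324), -1)) = Mul(Rational(-45475, 64), Pow(-3687, -1)) = Mul(Rational(-45475, 64), Rational(-1, 3687)) = Rational(45475, 235968)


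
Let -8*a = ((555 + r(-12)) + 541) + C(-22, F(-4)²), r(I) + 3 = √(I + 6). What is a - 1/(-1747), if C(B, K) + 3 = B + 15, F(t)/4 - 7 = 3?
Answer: -1891993/13976 - I*√6/8 ≈ -135.37 - 0.30619*I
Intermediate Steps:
r(I) = -3 + √(6 + I) (r(I) = -3 + √(I + 6) = -3 + √(6 + I))
F(t) = 40 (F(t) = 28 + 4*3 = 28 + 12 = 40)
C(B, K) = 12 + B (C(B, K) = -3 + (B + 15) = -3 + (15 + B) = 12 + B)
a = -1083/8 - I*√6/8 (a = -(((555 + (-3 + √(6 - 12))) + 541) + (12 - 22))/8 = -(((555 + (-3 + √(-6))) + 541) - 10)/8 = -(((555 + (-3 + I*√6)) + 541) - 10)/8 = -(((552 + I*√6) + 541) - 10)/8 = -((1093 + I*√6) - 10)/8 = -(1083 + I*√6)/8 = -1083/8 - I*√6/8 ≈ -135.38 - 0.30619*I)
a - 1/(-1747) = (-1083/8 - I*√6/8) - 1/(-1747) = (-1083/8 - I*√6/8) - 1*(-1/1747) = (-1083/8 - I*√6/8) + 1/1747 = -1891993/13976 - I*√6/8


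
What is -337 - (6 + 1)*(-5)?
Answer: -302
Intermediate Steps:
-337 - (6 + 1)*(-5) = -337 - 7*(-5) = -337 - 1*(-35) = -337 + 35 = -302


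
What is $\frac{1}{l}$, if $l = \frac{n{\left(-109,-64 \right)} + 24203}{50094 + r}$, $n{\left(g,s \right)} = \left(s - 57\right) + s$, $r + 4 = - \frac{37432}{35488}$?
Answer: $\frac{222194561}{106543848} \approx 2.0855$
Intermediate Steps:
$r = - \frac{22423}{4436}$ ($r = -4 - \frac{37432}{35488} = -4 - \frac{4679}{4436} = - \frac{22423}{4436} \approx -5.0548$)
$n{\left(g,s \right)} = -57 + 2 s$ ($n{\left(g,s \right)} = \left(-57 + s\right) + s = -57 + 2 s$)
$l = \frac{106543848}{222194561}$ ($l = \frac{\left(-57 + 2 \left(-64\right)\right) + 24203}{50094 - \frac{22423}{4436}} = \frac{\left(-57 - 128\right) + 24203}{\frac{222194561}{4436}} = \left(-185 + 24203\right) \frac{4436}{222194561} = 24018 \cdot \frac{4436}{222194561} = \frac{106543848}{222194561} \approx 0.47951$)
$\frac{1}{l} = \frac{1}{\frac{106543848}{222194561}} = \frac{222194561}{106543848}$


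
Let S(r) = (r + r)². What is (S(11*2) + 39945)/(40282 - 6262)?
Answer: 5983/4860 ≈ 1.2311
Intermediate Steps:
S(r) = 4*r² (S(r) = (2*r)² = 4*r²)
(S(11*2) + 39945)/(40282 - 6262) = (4*(11*2)² + 39945)/(40282 - 6262) = (4*22² + 39945)/34020 = (4*484 + 39945)*(1/34020) = (1936 + 39945)*(1/34020) = 41881*(1/34020) = 5983/4860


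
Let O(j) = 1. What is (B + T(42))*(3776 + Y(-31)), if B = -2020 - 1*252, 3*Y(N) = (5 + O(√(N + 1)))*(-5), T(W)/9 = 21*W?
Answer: 21338156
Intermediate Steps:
T(W) = 189*W (T(W) = 9*(21*W) = 189*W)
Y(N) = -10 (Y(N) = ((5 + 1)*(-5))/3 = (6*(-5))/3 = (⅓)*(-30) = -10)
B = -2272 (B = -2020 - 252 = -2272)
(B + T(42))*(3776 + Y(-31)) = (-2272 + 189*42)*(3776 - 10) = (-2272 + 7938)*3766 = 5666*3766 = 21338156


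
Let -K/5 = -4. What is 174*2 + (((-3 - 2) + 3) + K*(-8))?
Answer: 186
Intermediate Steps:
K = 20 (K = -5*(-4) = 20)
174*2 + (((-3 - 2) + 3) + K*(-8)) = 174*2 + (((-3 - 2) + 3) + 20*(-8)) = 348 + ((-5 + 3) - 160) = 348 + (-2 - 160) = 348 - 162 = 186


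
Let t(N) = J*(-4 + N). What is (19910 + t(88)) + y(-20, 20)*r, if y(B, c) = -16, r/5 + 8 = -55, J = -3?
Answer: 24698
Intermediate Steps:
r = -315 (r = -40 + 5*(-55) = -40 - 275 = -315)
t(N) = 12 - 3*N (t(N) = -3*(-4 + N) = 12 - 3*N)
(19910 + t(88)) + y(-20, 20)*r = (19910 + (12 - 3*88)) - 16*(-315) = (19910 + (12 - 264)) + 5040 = (19910 - 252) + 5040 = 19658 + 5040 = 24698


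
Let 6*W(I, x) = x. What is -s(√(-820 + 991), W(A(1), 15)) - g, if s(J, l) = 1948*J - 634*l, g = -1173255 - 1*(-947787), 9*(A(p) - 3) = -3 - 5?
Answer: 227053 - 5844*√19 ≈ 2.0158e+5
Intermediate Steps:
A(p) = 19/9 (A(p) = 3 + (-3 - 5)/9 = 3 + (⅑)*(-8) = 3 - 8/9 = 19/9)
W(I, x) = x/6
g = -225468 (g = -1173255 + 947787 = -225468)
s(J, l) = -634*l + 1948*J
-s(√(-820 + 991), W(A(1), 15)) - g = -(-317*15/3 + 1948*√(-820 + 991)) - 1*(-225468) = -(-634*5/2 + 1948*√171) + 225468 = -(-1585 + 1948*(3*√19)) + 225468 = -(-1585 + 5844*√19) + 225468 = (1585 - 5844*√19) + 225468 = 227053 - 5844*√19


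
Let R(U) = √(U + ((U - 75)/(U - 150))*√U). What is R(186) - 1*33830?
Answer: -33830 + √(6696 + 111*√186)/6 ≈ -33815.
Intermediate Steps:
R(U) = √(U + √U*(-75 + U)/(-150 + U)) (R(U) = √(U + ((-75 + U)/(-150 + U))*√U) = √(U + √U*(-75 + U)/(-150 + U)))
R(186) - 1*33830 = √((186^(3/2) - 75*√186 + 186*(-150 + 186))/(-150 + 186)) - 1*33830 = √((186*√186 - 75*√186 + 186*36)/36) - 33830 = √((186*√186 - 75*√186 + 6696)/36) - 33830 = √((6696 + 111*√186)/36) - 33830 = √(186 + 37*√186/12) - 33830 = -33830 + √(186 + 37*√186/12)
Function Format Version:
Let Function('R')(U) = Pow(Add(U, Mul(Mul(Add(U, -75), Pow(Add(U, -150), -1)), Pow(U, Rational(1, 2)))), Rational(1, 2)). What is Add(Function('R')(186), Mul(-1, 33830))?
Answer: Add(-33830, Mul(Rational(1, 6), Pow(Add(6696, Mul(111, Pow(186, Rational(1, 2)))), Rational(1, 2)))) ≈ -33815.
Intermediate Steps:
Function('R')(U) = Pow(Add(U, Mul(Pow(U, Rational(1, 2)), Pow(Add(-150, U), -1), Add(-75, U))), Rational(1, 2)) (Function('R')(U) = Pow(Add(U, Mul(Mul(Add(-75, U), Pow(Add(-150, U), -1)), Pow(U, Rational(1, 2)))), Rational(1, 2)) = Pow(Add(U, Mul(Mul(Pow(Add(-150, U), -1), Add(-75, U)), Pow(U, Rational(1, 2)))), Rational(1, 2)) = Pow(Add(U, Mul(Pow(U, Rational(1, 2)), Pow(Add(-150, U), -1), Add(-75, U))), Rational(1, 2)))
Add(Function('R')(186), Mul(-1, 33830)) = Add(Pow(Mul(Pow(Add(-150, 186), -1), Add(Pow(186, Rational(3, 2)), Mul(-75, Pow(186, Rational(1, 2))), Mul(186, Add(-150, 186)))), Rational(1, 2)), Mul(-1, 33830)) = Add(Pow(Mul(Pow(36, -1), Add(Mul(186, Pow(186, Rational(1, 2))), Mul(-75, Pow(186, Rational(1, 2))), Mul(186, 36))), Rational(1, 2)), -33830) = Add(Pow(Mul(Rational(1, 36), Add(Mul(186, Pow(186, Rational(1, 2))), Mul(-75, Pow(186, Rational(1, 2))), 6696)), Rational(1, 2)), -33830) = Add(Pow(Mul(Rational(1, 36), Add(6696, Mul(111, Pow(186, Rational(1, 2))))), Rational(1, 2)), -33830) = Add(Pow(Add(186, Mul(Rational(37, 12), Pow(186, Rational(1, 2)))), Rational(1, 2)), -33830) = Add(-33830, Pow(Add(186, Mul(Rational(37, 12), Pow(186, Rational(1, 2)))), Rational(1, 2)))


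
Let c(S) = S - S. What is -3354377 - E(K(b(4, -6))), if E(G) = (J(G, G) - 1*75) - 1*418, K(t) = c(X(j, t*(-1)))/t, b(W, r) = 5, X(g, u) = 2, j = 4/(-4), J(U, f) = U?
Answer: -3353884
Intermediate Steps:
j = -1 (j = 4*(-¼) = -1)
c(S) = 0
K(t) = 0 (K(t) = 0/t = 0)
E(G) = -493 + G (E(G) = (G - 1*75) - 1*418 = (G - 75) - 418 = (-75 + G) - 418 = -493 + G)
-3354377 - E(K(b(4, -6))) = -3354377 - (-493 + 0) = -3354377 - 1*(-493) = -3354377 + 493 = -3353884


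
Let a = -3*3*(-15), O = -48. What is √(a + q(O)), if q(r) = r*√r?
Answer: √(135 - 192*I*√3) ≈ 15.715 - 10.581*I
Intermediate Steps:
q(r) = r^(3/2)
a = 135 (a = -9*(-15) = 135)
√(a + q(O)) = √(135 + (-48)^(3/2)) = √(135 - 192*I*√3)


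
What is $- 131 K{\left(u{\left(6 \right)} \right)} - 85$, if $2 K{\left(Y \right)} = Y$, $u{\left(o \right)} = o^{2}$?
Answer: $-2443$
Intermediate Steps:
$K{\left(Y \right)} = \frac{Y}{2}$
$- 131 K{\left(u{\left(6 \right)} \right)} - 85 = - 131 \frac{6^{2}}{2} - 85 = - 131 \cdot \frac{1}{2} \cdot 36 - 85 = \left(-131\right) 18 - 85 = -2358 - 85 = -2443$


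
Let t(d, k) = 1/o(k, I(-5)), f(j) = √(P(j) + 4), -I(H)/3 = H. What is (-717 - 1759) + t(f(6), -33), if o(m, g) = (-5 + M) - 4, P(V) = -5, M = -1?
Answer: -24761/10 ≈ -2476.1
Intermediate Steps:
I(H) = -3*H
o(m, g) = -10 (o(m, g) = (-5 - 1) - 4 = -6 - 4 = -10)
f(j) = I (f(j) = √(-5 + 4) = √(-1) = I)
t(d, k) = -⅒ (t(d, k) = 1/(-10) = -⅒)
(-717 - 1759) + t(f(6), -33) = (-717 - 1759) - ⅒ = -2476 - ⅒ = -24761/10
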